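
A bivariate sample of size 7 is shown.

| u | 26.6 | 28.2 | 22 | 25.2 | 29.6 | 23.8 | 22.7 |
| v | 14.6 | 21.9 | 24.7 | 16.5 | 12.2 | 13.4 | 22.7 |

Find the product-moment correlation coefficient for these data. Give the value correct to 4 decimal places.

-0.5308

n = 7, Σu = 178.1, Σv = 126, Σu² = 4579.73, Σv² = 2418.8, Σuv = 3160.47
nΣuv − ΣuΣv = 22123.29 − 22440.6 = -317.31
nΣu² − (Σu)² = 32058.11 − 31719.61 = 338.5; nΣv² − (Σv)² = 16931.6 − 15876 = 1055.6
r = -317.31 / √(338.5 × 1055.6) = -317.31 / 597.7630 ≈ -0.5308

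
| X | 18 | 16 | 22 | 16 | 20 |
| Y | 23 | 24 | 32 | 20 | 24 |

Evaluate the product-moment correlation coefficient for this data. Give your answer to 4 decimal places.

n = 5, ΣX = 92, ΣY = 123, ΣX² = 1720, ΣY² = 3105, ΣXY = 2302
nΣXY − ΣXΣY = 11510 − 11316 = 194
nΣX² − (ΣX)² = 8600 − 8464 = 136; nΣY² − (ΣY)² = 15525 − 15129 = 396
r = 194 / √(136 × 396) = 194 / 232.0690 ≈ 0.8360

0.8360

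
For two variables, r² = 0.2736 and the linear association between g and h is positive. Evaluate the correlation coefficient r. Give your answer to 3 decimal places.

|r| = √0.2736 = 0.523
The association is positive, so r = 0.523.

0.523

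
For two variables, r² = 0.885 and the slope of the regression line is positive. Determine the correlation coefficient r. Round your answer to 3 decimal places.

0.941

|r| = √0.885 = 0.941
The association is positive, so r = 0.941.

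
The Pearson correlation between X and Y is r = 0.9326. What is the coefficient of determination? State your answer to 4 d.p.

r² = (0.9326)² = 0.8697

0.8697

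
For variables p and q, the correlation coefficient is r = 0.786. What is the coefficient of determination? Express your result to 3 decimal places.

0.618

r² = (0.786)² = 0.618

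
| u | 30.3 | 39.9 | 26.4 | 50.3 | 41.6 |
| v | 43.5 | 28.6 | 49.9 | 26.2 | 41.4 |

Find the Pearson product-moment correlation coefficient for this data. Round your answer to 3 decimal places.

n = 5, Σu = 188.5, Σv = 189.6, Σu² = 7467.71, Σv² = 7600.62, Σuv = 6816.65
nΣuv − ΣuΣv = 34083.25 − 35739.6 = -1656.35
nΣu² − (Σu)² = 37338.55 − 35532.25 = 1806.3; nΣv² − (Σv)² = 38003.1 − 35948.16 = 2054.94
r = -1656.35 / √(1806.3 × 2054.94) = -1656.35 / 1926.6131 ≈ -0.860

-0.860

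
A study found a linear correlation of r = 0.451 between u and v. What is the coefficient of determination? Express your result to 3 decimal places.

r² = (0.451)² = 0.203

0.203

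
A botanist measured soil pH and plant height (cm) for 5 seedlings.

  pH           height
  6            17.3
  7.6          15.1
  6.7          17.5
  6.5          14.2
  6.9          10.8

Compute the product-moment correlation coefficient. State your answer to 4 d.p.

n = 5, Σx = 33.7, Σy = 74.9, Σx² = 228.51, Σy² = 1151.83, Σxy = 502.63
nΣxy − ΣxΣy = 2513.15 − 2524.13 = -10.98
nΣx² − (Σx)² = 1142.55 − 1135.69 = 6.86; nΣy² − (Σy)² = 5759.15 − 5610.01 = 149.14
r = -10.98 / √(6.86 × 149.14) = -10.98 / 31.9859 ≈ -0.3433

-0.3433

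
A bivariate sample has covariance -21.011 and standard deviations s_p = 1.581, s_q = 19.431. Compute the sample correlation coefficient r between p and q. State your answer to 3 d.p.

r = Cov(p,q) / (s_p · s_q) = -21.011 / (1.581 × 19.431)
  = -21.011 / 30.7204 ≈ -0.684

-0.684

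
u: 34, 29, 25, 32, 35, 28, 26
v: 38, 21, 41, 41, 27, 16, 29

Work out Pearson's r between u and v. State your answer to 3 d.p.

0.110

n = 7, Σu = 209, Σv = 213, Σu² = 6331, Σv² = 7073, Σuv = 6385
nΣuv − ΣuΣv = 44695 − 44517 = 178
nΣu² − (Σu)² = 44317 − 43681 = 636; nΣv² − (Σv)² = 49511 − 45369 = 4142
r = 178 / √(636 × 4142) = 178 / 1623.0564 ≈ 0.110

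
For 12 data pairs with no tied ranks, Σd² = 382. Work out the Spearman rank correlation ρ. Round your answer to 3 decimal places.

-0.336

ρ = 1 − 6Σd² / [n(n²−1)] = 1 − 6×382 / (12×143)
  = 1 − 2292/1716 = 1 − 1.3357 ≈ -0.336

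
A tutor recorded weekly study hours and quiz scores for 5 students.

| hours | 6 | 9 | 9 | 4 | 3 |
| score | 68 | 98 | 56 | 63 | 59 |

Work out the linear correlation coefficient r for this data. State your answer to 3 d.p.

n = 5, Σx = 31, Σy = 344, Σx² = 223, Σy² = 24814, Σxy = 2223
nΣxy − ΣxΣy = 11115 − 10664 = 451
nΣx² − (Σx)² = 1115 − 961 = 154; nΣy² − (Σy)² = 124070 − 118336 = 5734
r = 451 / √(154 × 5734) = 451 / 939.7000 ≈ 0.480

0.480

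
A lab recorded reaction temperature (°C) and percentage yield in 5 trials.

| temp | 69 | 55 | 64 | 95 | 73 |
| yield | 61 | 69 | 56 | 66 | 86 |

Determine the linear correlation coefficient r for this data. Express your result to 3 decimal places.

0.103

n = 5, Σx = 356, Σy = 338, Σx² = 26236, Σy² = 23370, Σxy = 24136
nΣxy − ΣxΣy = 120680 − 120328 = 352
nΣx² − (Σx)² = 131180 − 126736 = 4444; nΣy² − (Σy)² = 116850 − 114244 = 2606
r = 352 / √(4444 × 2606) = 352 / 3403.0962 ≈ 0.103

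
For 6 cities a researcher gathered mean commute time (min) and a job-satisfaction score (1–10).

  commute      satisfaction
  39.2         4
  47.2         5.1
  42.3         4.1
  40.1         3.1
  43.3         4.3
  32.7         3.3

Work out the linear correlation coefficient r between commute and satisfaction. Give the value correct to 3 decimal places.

n = 6, Σx = 244.8, Σy = 23.9, Σx² = 10105.96, Σy² = 97.81, Σxy = 989.36
nΣxy − ΣxΣy = 5936.16 − 5850.72 = 85.44
nΣx² − (Σx)² = 60635.76 − 59927.04 = 708.72; nΣy² − (Σy)² = 586.86 − 571.21 = 15.65
r = 85.44 / √(708.72 × 15.65) = 85.44 / 105.3160 ≈ 0.811

0.811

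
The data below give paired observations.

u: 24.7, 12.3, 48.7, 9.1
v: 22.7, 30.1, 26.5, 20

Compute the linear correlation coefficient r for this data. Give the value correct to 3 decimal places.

0.210

n = 4, Σu = 94.8, Σv = 99.3, Σu² = 3215.88, Σv² = 2523.55, Σuv = 2403.47
nΣuv − ΣuΣv = 9613.88 − 9413.64 = 200.24
nΣu² − (Σu)² = 12863.52 − 8987.04 = 3876.48; nΣv² − (Σv)² = 10094.2 − 9860.49 = 233.71
r = 200.24 / √(3876.48 × 233.71) = 200.24 / 951.8257 ≈ 0.210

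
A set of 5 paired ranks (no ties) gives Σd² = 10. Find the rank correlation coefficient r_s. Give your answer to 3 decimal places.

0.500

ρ = 1 − 6Σd² / [n(n²−1)] = 1 − 6×10 / (5×24)
  = 1 − 60/120 = 1 − 0.5000 ≈ 0.500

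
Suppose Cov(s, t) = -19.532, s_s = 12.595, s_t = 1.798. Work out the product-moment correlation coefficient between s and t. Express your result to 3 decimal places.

r = Cov(s,t) / (s_s · s_t) = -19.532 / (12.595 × 1.798)
  = -19.532 / 22.6458 ≈ -0.862

-0.862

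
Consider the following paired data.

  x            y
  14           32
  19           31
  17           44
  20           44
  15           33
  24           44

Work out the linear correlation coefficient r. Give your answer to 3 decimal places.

n = 6, Σx = 109, Σy = 228, Σx² = 2047, Σy² = 8882, Σxy = 4216
nΣxy − ΣxΣy = 25296 − 24852 = 444
nΣx² − (Σx)² = 12282 − 11881 = 401; nΣy² − (Σy)² = 53292 − 51984 = 1308
r = 444 / √(401 × 1308) = 444 / 724.2292 ≈ 0.613

0.613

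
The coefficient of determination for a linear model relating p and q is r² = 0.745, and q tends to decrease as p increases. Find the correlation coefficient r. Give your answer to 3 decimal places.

|r| = √0.745 = 0.863
The association is negative, so r = −0.863.

-0.863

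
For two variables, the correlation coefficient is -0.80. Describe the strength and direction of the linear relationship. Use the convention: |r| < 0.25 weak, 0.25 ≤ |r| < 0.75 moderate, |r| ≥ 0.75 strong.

strong negative

r = -0.80 < 0 so the relationship is negative.
|r| = 0.80, which falls in the strong range.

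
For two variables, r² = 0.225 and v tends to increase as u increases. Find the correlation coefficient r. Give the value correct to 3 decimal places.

|r| = √0.225 = 0.474
The association is positive, so r = 0.474.

0.474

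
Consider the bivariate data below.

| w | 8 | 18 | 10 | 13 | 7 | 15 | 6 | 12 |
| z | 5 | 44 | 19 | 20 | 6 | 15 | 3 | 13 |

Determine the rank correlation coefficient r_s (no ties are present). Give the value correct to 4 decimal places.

0.8571

Rank w: 3, 8, 4, 6, 2, 7, 1, 5
Rank z: 2, 8, 6, 7, 3, 5, 1, 4
d = rank(w) − rank(z): 1, 0, -2, -1, -1, 2, 0, 1; Σd² = 12
ρ = 1 − 6Σd² / [n(n²−1)] = 1 − 6×12 / (8×63) = 1 − 72/504 ≈ 0.8571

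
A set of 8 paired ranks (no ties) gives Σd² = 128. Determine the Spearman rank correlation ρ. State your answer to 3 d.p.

ρ = 1 − 6Σd² / [n(n²−1)] = 1 − 6×128 / (8×63)
  = 1 − 768/504 = 1 − 1.5238 ≈ -0.524

-0.524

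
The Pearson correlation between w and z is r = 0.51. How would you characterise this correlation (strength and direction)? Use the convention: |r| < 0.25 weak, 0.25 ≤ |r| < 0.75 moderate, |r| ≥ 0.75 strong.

moderate positive

r = 0.51 > 0 so the relationship is positive.
|r| = 0.51, which falls in the moderate range.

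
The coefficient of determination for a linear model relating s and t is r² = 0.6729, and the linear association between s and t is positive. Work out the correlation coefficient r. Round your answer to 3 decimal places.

0.820

|r| = √0.6729 = 0.820
The association is positive, so r = 0.820.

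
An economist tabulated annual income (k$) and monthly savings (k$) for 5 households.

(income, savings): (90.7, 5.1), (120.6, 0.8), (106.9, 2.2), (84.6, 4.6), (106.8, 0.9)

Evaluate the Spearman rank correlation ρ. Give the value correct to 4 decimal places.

Rank income: 2, 5, 4, 1, 3
Rank savings: 5, 1, 3, 4, 2
d = rank(income) − rank(savings): -3, 4, 1, -3, 1; Σd² = 36
ρ = 1 − 6Σd² / [n(n²−1)] = 1 − 6×36 / (5×24) = 1 − 216/120 ≈ -0.8000

-0.8000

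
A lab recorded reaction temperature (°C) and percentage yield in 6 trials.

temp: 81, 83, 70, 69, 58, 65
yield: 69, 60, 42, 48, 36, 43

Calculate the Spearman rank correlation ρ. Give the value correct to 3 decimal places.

0.771

Rank temp: 5, 6, 4, 3, 1, 2
Rank yield: 6, 5, 2, 4, 1, 3
d = rank(temp) − rank(yield): -1, 1, 2, -1, 0, -1; Σd² = 8
ρ = 1 − 6Σd² / [n(n²−1)] = 1 − 6×8 / (6×35) = 1 − 48/210 ≈ 0.771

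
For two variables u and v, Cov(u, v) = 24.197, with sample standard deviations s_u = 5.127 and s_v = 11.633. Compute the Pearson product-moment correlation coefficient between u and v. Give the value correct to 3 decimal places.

r = Cov(u,v) / (s_u · s_v) = 24.197 / (5.127 × 11.633)
  = 24.197 / 59.6424 ≈ 0.406

0.406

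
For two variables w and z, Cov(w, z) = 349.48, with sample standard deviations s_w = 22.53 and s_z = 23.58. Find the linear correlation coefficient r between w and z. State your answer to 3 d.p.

0.658

r = Cov(w,z) / (s_w · s_z) = 349.48 / (22.53 × 23.58)
  = 349.48 / 531.2574 ≈ 0.658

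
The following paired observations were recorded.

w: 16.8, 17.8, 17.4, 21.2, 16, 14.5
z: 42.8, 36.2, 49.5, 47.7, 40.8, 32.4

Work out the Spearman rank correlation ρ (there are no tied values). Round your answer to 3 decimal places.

0.543

Rank w: 3, 5, 4, 6, 2, 1
Rank z: 4, 2, 6, 5, 3, 1
d = rank(w) − rank(z): -1, 3, -2, 1, -1, 0; Σd² = 16
ρ = 1 − 6Σd² / [n(n²−1)] = 1 − 6×16 / (6×35) = 1 − 96/210 ≈ 0.543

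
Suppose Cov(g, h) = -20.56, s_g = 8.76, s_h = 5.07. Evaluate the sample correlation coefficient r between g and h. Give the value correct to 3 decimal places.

r = Cov(g,h) / (s_g · s_h) = -20.56 / (8.76 × 5.07)
  = -20.56 / 44.4132 ≈ -0.463

-0.463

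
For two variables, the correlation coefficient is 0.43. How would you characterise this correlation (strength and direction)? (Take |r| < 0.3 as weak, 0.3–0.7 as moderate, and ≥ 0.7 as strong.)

r = 0.43 > 0 so the relationship is positive.
|r| = 0.43, which falls in the moderate range.

moderate positive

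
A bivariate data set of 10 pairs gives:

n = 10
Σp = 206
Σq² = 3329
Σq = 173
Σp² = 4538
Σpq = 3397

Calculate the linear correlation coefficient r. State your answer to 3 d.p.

-0.530

r = (nΣpq − ΣpΣq) / √[(nΣp² − (Σp)²)(nΣq² − (Σq)²)]
Numerator: 10×3397 − 206×173 = -1668
Denominator: √[(45380 − 42436)(33290 − 29929)] = √[2944 × 3361] = 3145.5976
r = -1668 / 3145.5976 ≈ -0.530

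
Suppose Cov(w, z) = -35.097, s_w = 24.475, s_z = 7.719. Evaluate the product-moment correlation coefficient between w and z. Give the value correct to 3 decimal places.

-0.186

r = Cov(w,z) / (s_w · s_z) = -35.097 / (24.475 × 7.719)
  = -35.097 / 188.9225 ≈ -0.186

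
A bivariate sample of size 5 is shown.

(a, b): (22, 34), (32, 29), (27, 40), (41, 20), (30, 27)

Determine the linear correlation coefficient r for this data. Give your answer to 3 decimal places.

n = 5, Σa = 152, Σb = 150, Σa² = 4818, Σb² = 4726, Σab = 4386
nΣab − ΣaΣb = 21930 − 22800 = -870
nΣa² − (Σa)² = 24090 − 23104 = 986; nΣb² − (Σb)² = 23630 − 22500 = 1130
r = -870 / √(986 × 1130) = -870 / 1055.5473 ≈ -0.824

-0.824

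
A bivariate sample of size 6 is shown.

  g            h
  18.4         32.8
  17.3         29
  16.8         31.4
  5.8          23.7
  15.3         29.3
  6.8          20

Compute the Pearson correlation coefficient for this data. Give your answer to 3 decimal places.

0.932

n = 6, Σg = 80.4, Σh = 166.2, Σg² = 1234.06, Σh² = 4722.98, Σgh = 2354.49
nΣgh − ΣgΣh = 14126.94 − 13362.48 = 764.46
nΣg² − (Σg)² = 7404.36 − 6464.16 = 940.2; nΣh² − (Σh)² = 28337.88 − 27622.44 = 715.44
r = 764.46 / √(940.2 × 715.44) = 764.46 / 820.1565 ≈ 0.932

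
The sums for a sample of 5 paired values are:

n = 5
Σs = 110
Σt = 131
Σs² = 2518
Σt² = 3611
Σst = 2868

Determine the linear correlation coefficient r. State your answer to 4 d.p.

-0.1058

r = (nΣst − ΣsΣt) / √[(nΣs² − (Σs)²)(nΣt² − (Σt)²)]
Numerator: 5×2868 − 110×131 = -70
Denominator: √[(12590 − 12100)(18055 − 17161)] = √[490 × 894] = 661.8610
r = -70 / 661.8610 ≈ -0.1058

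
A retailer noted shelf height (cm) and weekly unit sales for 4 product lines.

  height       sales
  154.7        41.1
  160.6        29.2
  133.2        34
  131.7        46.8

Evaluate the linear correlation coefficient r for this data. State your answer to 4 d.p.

n = 4, Σx = 580.2, Σy = 151.1, Σx² = 84811.58, Σy² = 5888.09, Σxy = 21740.05
nΣxy − ΣxΣy = 86960.2 − 87668.22 = -708.02
nΣx² − (Σx)² = 339246.32 − 336632.04 = 2614.28; nΣy² − (Σy)² = 23552.36 − 22831.21 = 721.15
r = -708.02 / √(2614.28 × 721.15) = -708.02 / 1373.0579 ≈ -0.5157

-0.5157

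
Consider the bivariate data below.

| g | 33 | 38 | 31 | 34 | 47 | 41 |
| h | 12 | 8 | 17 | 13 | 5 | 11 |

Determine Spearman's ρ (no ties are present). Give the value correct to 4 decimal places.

Rank g: 2, 4, 1, 3, 6, 5
Rank h: 4, 2, 6, 5, 1, 3
d = rank(g) − rank(h): -2, 2, -5, -2, 5, 2; Σd² = 66
ρ = 1 − 6Σd² / [n(n²−1)] = 1 − 6×66 / (6×35) = 1 − 396/210 ≈ -0.8857

-0.8857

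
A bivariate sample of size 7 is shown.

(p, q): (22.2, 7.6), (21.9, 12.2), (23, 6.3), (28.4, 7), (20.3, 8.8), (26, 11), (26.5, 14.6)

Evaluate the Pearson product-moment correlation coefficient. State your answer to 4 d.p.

n = 7, Σp = 168.3, Σq = 67.5, Σp² = 4098.35, Σq² = 706.89, Σpq = 1631.14
nΣpq − ΣpΣq = 11417.98 − 11360.25 = 57.73
nΣp² − (Σp)² = 28688.45 − 28324.89 = 363.56; nΣq² − (Σq)² = 4948.23 − 4556.25 = 391.98
r = 57.73 / √(363.56 × 391.98) = 57.73 / 377.5026 ≈ 0.1529

0.1529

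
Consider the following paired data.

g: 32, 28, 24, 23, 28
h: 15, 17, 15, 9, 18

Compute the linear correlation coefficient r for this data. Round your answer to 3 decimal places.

0.576

n = 5, Σg = 135, Σh = 74, Σg² = 3697, Σh² = 1144, Σgh = 2027
nΣgh − ΣgΣh = 10135 − 9990 = 145
nΣg² − (Σg)² = 18485 − 18225 = 260; nΣh² − (Σh)² = 5720 − 5476 = 244
r = 145 / √(260 × 244) = 145 / 251.8730 ≈ 0.576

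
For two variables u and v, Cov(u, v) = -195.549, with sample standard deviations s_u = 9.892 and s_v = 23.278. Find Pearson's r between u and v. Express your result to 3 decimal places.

-0.849

r = Cov(u,v) / (s_u · s_v) = -195.549 / (9.892 × 23.278)
  = -195.549 / 230.2660 ≈ -0.849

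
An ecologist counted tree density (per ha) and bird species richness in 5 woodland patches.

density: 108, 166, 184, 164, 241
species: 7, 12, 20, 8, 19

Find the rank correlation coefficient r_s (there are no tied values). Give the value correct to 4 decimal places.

0.9000

Rank density: 1, 3, 4, 2, 5
Rank species: 1, 3, 5, 2, 4
d = rank(density) − rank(species): 0, 0, -1, 0, 1; Σd² = 2
ρ = 1 − 6Σd² / [n(n²−1)] = 1 − 6×2 / (5×24) = 1 − 12/120 ≈ 0.9000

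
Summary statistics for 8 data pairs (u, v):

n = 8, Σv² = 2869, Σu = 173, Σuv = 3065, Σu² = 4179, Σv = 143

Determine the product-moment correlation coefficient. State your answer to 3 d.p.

-0.074

r = (nΣuv − ΣuΣv) / √[(nΣu² − (Σu)²)(nΣv² − (Σv)²)]
Numerator: 8×3065 − 173×143 = -219
Denominator: √[(33432 − 29929)(22952 − 20449)] = √[3503 × 2503] = 2961.0824
r = -219 / 2961.0824 ≈ -0.074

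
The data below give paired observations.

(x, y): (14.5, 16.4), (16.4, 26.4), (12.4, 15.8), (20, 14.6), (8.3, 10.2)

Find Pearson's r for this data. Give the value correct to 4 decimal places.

0.4711

n = 5, Σx = 71.6, Σy = 83.4, Σx² = 1101.86, Σy² = 1532.76, Σxy = 1243.34
nΣxy − ΣxΣy = 6216.7 − 5971.44 = 245.26
nΣx² − (Σx)² = 5509.3 − 5126.56 = 382.74; nΣy² − (Σy)² = 7663.8 − 6955.56 = 708.24
r = 245.26 / √(382.74 × 708.24) = 245.26 / 520.6455 ≈ 0.4711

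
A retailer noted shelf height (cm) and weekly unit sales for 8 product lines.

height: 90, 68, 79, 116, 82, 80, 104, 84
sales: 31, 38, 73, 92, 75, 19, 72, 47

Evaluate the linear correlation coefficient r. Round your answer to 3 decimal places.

n = 8, Σx = 703, Σy = 447, Σx² = 63417, Σy² = 29577, Σxy = 40919
nΣxy − ΣxΣy = 327352 − 314241 = 13111
nΣx² − (Σx)² = 507336 − 494209 = 13127; nΣy² − (Σy)² = 236616 − 199809 = 36807
r = 13111 / √(13127 × 36807) = 13111 / 21981.0257 ≈ 0.596

0.596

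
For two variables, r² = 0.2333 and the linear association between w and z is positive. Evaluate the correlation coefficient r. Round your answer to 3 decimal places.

0.483

|r| = √0.2333 = 0.483
The association is positive, so r = 0.483.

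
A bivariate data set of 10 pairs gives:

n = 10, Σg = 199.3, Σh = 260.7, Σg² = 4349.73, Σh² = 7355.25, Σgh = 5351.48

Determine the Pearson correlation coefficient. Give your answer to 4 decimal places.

0.3390

r = (nΣgh − ΣgΣh) / √[(nΣg² − (Σg)²)(nΣh² − (Σh)²)]
Numerator: 10×5351.48 − 199.3×260.7 = 1557.29
Denominator: √[(43497.3 − 39720.49)(73552.5 − 67964.49)] = √[3776.81 × 5588.01] = 4594.0017
r = 1557.29 / 4594.0017 ≈ 0.3390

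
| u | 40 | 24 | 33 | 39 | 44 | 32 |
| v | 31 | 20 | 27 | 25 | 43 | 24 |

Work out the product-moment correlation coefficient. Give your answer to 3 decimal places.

0.833

n = 6, Σu = 212, Σv = 170, Σu² = 7746, Σv² = 5140, Σuv = 6246
nΣuv − ΣuΣv = 37476 − 36040 = 1436
nΣu² − (Σu)² = 46476 − 44944 = 1532; nΣv² − (Σv)² = 30840 − 28900 = 1940
r = 1436 / √(1532 × 1940) = 1436 / 1723.9722 ≈ 0.833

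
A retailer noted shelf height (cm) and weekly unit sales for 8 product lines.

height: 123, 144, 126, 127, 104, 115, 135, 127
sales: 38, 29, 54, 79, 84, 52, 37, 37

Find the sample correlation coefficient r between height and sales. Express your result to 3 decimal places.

-0.699

n = 8, Σx = 1001, Σy = 410, Σx² = 126265, Σy² = 23940, Σxy = 50097
nΣxy − ΣxΣy = 400776 − 410410 = -9634
nΣx² − (Σx)² = 1010120 − 1002001 = 8119; nΣy² − (Σy)² = 191520 − 168100 = 23420
r = -9634 / √(8119 × 23420) = -9634 / 13789.3792 ≈ -0.699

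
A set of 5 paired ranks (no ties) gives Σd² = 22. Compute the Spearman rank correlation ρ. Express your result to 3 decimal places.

ρ = 1 − 6Σd² / [n(n²−1)] = 1 − 6×22 / (5×24)
  = 1 − 132/120 = 1 − 1.1000 ≈ -0.100

-0.100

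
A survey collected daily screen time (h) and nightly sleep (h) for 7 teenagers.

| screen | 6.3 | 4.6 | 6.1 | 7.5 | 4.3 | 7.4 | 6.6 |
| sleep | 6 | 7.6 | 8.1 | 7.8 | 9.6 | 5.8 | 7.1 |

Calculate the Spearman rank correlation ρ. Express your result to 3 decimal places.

-0.536

Rank screen: 4, 2, 3, 7, 1, 6, 5
Rank sleep: 2, 4, 6, 5, 7, 1, 3
d = rank(screen) − rank(sleep): 2, -2, -3, 2, -6, 5, 2; Σd² = 86
ρ = 1 − 6Σd² / [n(n²−1)] = 1 − 6×86 / (7×48) = 1 − 516/336 ≈ -0.536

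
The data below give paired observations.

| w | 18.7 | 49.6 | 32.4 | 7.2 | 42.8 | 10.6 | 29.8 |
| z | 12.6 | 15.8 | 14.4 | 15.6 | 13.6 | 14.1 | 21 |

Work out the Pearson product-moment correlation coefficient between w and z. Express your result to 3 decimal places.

n = 7, Σw = 191.1, Σz = 107.1, Σw² = 6743.69, Σz² = 1683.89, Σwz = 2955.52
nΣwz − ΣwΣz = 20688.64 − 20466.81 = 221.83
nΣw² − (Σw)² = 47205.83 − 36519.21 = 10686.62; nΣz² − (Σz)² = 11787.23 − 11470.41 = 316.82
r = 221.83 / √(10686.62 × 316.82) = 221.83 / 1840.0367 ≈ 0.121

0.121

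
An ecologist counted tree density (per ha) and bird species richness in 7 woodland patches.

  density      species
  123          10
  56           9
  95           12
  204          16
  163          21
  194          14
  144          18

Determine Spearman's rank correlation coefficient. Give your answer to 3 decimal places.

Rank density: 3, 1, 2, 7, 5, 6, 4
Rank species: 2, 1, 3, 5, 7, 4, 6
d = rank(density) − rank(species): 1, 0, -1, 2, -2, 2, -2; Σd² = 18
ρ = 1 − 6Σd² / [n(n²−1)] = 1 − 6×18 / (7×48) = 1 − 108/336 ≈ 0.679

0.679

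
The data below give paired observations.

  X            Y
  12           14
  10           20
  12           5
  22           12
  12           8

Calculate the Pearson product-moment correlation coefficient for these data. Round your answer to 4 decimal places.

n = 5, ΣX = 68, ΣY = 59, ΣX² = 1016, ΣY² = 829, ΣXY = 788
nΣXY − ΣXΣY = 3940 − 4012 = -72
nΣX² − (ΣX)² = 5080 − 4624 = 456; nΣY² − (ΣY)² = 4145 − 3481 = 664
r = -72 / √(456 × 664) = -72 / 550.2581 ≈ -0.1308

-0.1308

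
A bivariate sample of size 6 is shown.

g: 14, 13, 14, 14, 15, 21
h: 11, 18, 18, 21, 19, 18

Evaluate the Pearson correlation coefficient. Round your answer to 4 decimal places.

0.0907

n = 6, Σg = 91, Σh = 105, Σg² = 1423, Σh² = 1895, Σgh = 1597
nΣgh − ΣgΣh = 9582 − 9555 = 27
nΣg² − (Σg)² = 8538 − 8281 = 257; nΣh² − (Σh)² = 11370 − 11025 = 345
r = 27 / √(257 × 345) = 27 / 297.7667 ≈ 0.0907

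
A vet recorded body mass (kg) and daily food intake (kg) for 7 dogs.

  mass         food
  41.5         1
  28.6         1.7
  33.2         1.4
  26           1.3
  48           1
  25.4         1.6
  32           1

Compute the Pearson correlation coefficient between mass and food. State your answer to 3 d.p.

n = 7, Σx = 234.7, Σy = 9, Σx² = 8291.61, Σy² = 12.1, Σxy = 291.04
nΣxy − ΣxΣy = 2037.28 − 2112.3 = -75.02
nΣx² − (Σx)² = 58041.27 − 55084.09 = 2957.18; nΣy² − (Σy)² = 84.7 − 81 = 3.7
r = -75.02 / √(2957.18 × 3.7) = -75.02 / 104.6019 ≈ -0.717

-0.717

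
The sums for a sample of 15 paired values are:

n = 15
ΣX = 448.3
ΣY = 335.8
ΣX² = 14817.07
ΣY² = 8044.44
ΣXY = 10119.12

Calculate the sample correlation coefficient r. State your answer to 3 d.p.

0.096

r = (nΣXY − ΣXΣY) / √[(nΣX² − (ΣX)²)(nΣY² − (ΣY)²)]
Numerator: 15×10119.12 − 448.3×335.8 = 1247.66
Denominator: √[(222256.05 − 200972.89)(120666.6 − 112761.64)] = √[21283.16 × 7904.96] = 12970.8338
r = 1247.66 / 12970.8338 ≈ 0.096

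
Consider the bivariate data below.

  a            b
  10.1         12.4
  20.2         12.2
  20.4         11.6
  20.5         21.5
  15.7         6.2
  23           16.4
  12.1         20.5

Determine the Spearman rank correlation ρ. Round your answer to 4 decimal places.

0.2143

Rank a: 1, 4, 5, 6, 3, 7, 2
Rank b: 4, 3, 2, 7, 1, 5, 6
d = rank(a) − rank(b): -3, 1, 3, -1, 2, 2, -4; Σd² = 44
ρ = 1 − 6Σd² / [n(n²−1)] = 1 − 6×44 / (7×48) = 1 − 264/336 ≈ 0.2143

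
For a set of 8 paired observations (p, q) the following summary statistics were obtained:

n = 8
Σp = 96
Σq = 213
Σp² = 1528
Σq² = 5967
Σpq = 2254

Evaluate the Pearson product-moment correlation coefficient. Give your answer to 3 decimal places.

-0.905

r = (nΣpq − ΣpΣq) / √[(nΣp² − (Σp)²)(nΣq² − (Σq)²)]
Numerator: 8×2254 − 96×213 = -2416
Denominator: √[(12224 − 9216)(47736 − 45369)] = √[3008 × 2367] = 2668.3208
r = -2416 / 2668.3208 ≈ -0.905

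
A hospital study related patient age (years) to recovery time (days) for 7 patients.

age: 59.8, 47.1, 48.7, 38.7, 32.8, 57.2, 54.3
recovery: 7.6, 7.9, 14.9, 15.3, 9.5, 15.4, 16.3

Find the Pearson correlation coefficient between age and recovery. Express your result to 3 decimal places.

n = 7, Σx = 338.6, Σy = 86.9, Σx² = 16960, Σy² = 1169.37, Σxy = 4221.88
nΣxy − ΣxΣy = 29553.16 − 29424.34 = 128.82
nΣx² − (Σx)² = 118720 − 114649.96 = 4070.04; nΣy² − (Σy)² = 8185.59 − 7551.61 = 633.98
r = 128.82 / √(4070.04 × 633.98) = 128.82 / 1606.3387 ≈ 0.080

0.080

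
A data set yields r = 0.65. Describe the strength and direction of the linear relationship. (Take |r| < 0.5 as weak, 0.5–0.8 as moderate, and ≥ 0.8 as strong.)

r = 0.65 > 0 so the relationship is positive.
|r| = 0.65, which falls in the moderate range.

moderate positive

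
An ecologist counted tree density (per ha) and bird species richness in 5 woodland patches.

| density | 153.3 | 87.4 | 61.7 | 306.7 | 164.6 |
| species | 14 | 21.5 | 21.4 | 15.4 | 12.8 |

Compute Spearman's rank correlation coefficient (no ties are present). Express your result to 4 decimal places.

-0.6000

Rank density: 3, 2, 1, 5, 4
Rank species: 2, 5, 4, 3, 1
d = rank(density) − rank(species): 1, -3, -3, 2, 3; Σd² = 32
ρ = 1 − 6Σd² / [n(n²−1)] = 1 − 6×32 / (5×24) = 1 − 192/120 ≈ -0.6000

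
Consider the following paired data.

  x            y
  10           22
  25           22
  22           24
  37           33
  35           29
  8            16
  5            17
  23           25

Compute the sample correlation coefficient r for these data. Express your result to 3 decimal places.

n = 8, Σx = 165, Σy = 188, Σx² = 4421, Σy² = 4644, Σxy = 4322
nΣxy − ΣxΣy = 34576 − 31020 = 3556
nΣx² − (Σx)² = 35368 − 27225 = 8143; nΣy² − (Σy)² = 37152 − 35344 = 1808
r = 3556 / √(8143 × 1808) = 3556 / 3836.9967 ≈ 0.927

0.927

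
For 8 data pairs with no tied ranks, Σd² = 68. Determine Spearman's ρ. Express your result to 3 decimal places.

0.190

ρ = 1 − 6Σd² / [n(n²−1)] = 1 − 6×68 / (8×63)
  = 1 − 408/504 = 1 − 0.8095 ≈ 0.190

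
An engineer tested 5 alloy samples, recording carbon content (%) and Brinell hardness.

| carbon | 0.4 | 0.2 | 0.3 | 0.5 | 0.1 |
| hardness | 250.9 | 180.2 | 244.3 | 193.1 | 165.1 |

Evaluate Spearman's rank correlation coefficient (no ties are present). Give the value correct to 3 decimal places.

0.700

Rank carbon: 4, 2, 3, 5, 1
Rank hardness: 5, 2, 4, 3, 1
d = rank(carbon) − rank(hardness): -1, 0, -1, 2, 0; Σd² = 6
ρ = 1 − 6Σd² / [n(n²−1)] = 1 − 6×6 / (5×24) = 1 − 36/120 ≈ 0.700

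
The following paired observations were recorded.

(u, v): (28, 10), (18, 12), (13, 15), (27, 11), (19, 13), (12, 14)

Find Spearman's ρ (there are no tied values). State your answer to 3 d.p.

-0.886

Rank u: 6, 3, 2, 5, 4, 1
Rank v: 1, 3, 6, 2, 4, 5
d = rank(u) − rank(v): 5, 0, -4, 3, 0, -4; Σd² = 66
ρ = 1 − 6Σd² / [n(n²−1)] = 1 − 6×66 / (6×35) = 1 − 396/210 ≈ -0.886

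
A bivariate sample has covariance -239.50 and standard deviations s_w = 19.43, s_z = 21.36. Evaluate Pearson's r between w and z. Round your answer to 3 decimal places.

-0.577

r = Cov(w,z) / (s_w · s_z) = -239.50 / (19.43 × 21.36)
  = -239.50 / 415.0248 ≈ -0.577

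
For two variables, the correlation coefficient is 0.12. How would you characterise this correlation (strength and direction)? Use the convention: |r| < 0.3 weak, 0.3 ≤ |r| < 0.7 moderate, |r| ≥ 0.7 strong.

r = 0.12 > 0 so the relationship is positive.
|r| = 0.12, which falls in the weak range.

weak positive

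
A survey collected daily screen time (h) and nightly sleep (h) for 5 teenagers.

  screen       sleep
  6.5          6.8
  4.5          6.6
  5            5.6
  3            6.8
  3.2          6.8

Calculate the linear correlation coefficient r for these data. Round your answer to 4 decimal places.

n = 5, Σx = 22.2, Σy = 32.6, Σx² = 106.74, Σy² = 213.64, Σxy = 144.06
nΣxy − ΣxΣy = 720.3 − 723.72 = -3.42
nΣx² − (Σx)² = 533.7 − 492.84 = 40.86; nΣy² − (Σy)² = 1068.2 − 1062.76 = 5.44
r = -3.42 / √(40.86 × 5.44) = -3.42 / 14.9090 ≈ -0.2294

-0.2294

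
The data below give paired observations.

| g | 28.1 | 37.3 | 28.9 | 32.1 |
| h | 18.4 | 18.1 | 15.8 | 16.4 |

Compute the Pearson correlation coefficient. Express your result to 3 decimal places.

n = 4, Σg = 126.4, Σh = 68.7, Σg² = 4046.52, Σh² = 1184.77, Σgh = 2175.23
nΣgh − ΣgΣh = 8700.92 − 8683.68 = 17.24
nΣg² − (Σg)² = 16186.08 − 15976.96 = 209.12; nΣh² − (Σh)² = 4739.08 − 4719.69 = 19.39
r = 17.24 / √(209.12 × 19.39) = 17.24 / 63.6776 ≈ 0.271

0.271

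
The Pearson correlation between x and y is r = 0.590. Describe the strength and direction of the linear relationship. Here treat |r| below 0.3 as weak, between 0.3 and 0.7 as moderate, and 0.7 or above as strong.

moderate positive

r = 0.590 > 0 so the relationship is positive.
|r| = 0.590, which falls in the moderate range.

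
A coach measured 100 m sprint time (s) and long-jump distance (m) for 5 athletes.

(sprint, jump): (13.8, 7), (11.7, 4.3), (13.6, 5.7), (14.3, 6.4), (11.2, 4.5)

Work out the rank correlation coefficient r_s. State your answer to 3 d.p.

Rank sprint: 4, 2, 3, 5, 1
Rank jump: 5, 1, 3, 4, 2
d = rank(sprint) − rank(jump): -1, 1, 0, 1, -1; Σd² = 4
ρ = 1 − 6Σd² / [n(n²−1)] = 1 − 6×4 / (5×24) = 1 − 24/120 ≈ 0.800

0.800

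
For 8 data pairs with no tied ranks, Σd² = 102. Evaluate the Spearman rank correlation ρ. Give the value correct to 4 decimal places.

-0.2143

ρ = 1 − 6Σd² / [n(n²−1)] = 1 − 6×102 / (8×63)
  = 1 − 612/504 = 1 − 1.21429 ≈ -0.2143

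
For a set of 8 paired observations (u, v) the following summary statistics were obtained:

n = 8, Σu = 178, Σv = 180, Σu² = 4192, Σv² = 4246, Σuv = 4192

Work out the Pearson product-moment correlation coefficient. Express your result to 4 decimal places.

r = (nΣuv − ΣuΣv) / √[(nΣu² − (Σu)²)(nΣv² − (Σv)²)]
Numerator: 8×4192 − 178×180 = 1496
Denominator: √[(33536 − 31684)(33968 − 32400)] = √[1852 × 1568] = 1704.0939
r = 1496 / 1704.0939 ≈ 0.8779

0.8779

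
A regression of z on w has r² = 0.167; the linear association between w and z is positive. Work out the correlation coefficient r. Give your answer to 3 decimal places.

0.409

|r| = √0.167 = 0.409
The association is positive, so r = 0.409.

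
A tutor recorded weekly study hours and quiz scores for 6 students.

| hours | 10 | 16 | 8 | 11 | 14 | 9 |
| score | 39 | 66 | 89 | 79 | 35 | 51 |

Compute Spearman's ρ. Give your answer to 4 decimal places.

-0.3714

Rank hours: 3, 6, 1, 4, 5, 2
Rank score: 2, 4, 6, 5, 1, 3
d = rank(hours) − rank(score): 1, 2, -5, -1, 4, -1; Σd² = 48
ρ = 1 − 6Σd² / [n(n²−1)] = 1 − 6×48 / (6×35) = 1 − 288/210 ≈ -0.3714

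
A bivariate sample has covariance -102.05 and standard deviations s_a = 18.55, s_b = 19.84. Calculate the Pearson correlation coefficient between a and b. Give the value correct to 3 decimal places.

r = Cov(a,b) / (s_a · s_b) = -102.05 / (18.55 × 19.84)
  = -102.05 / 368.0320 ≈ -0.277

-0.277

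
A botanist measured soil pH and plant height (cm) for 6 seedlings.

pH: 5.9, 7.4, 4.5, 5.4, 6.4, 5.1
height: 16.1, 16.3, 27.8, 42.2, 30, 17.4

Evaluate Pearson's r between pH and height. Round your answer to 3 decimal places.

-0.319

n = 6, Σx = 34.7, Σy = 149.8, Σx² = 205.95, Σy² = 4281.34, Σxy = 849.33
nΣxy − ΣxΣy = 5095.98 − 5198.06 = -102.08
nΣx² − (Σx)² = 1235.7 − 1204.09 = 31.61; nΣy² − (Σy)² = 25688.04 − 22440.04 = 3248
r = -102.08 / √(31.61 × 3248) = -102.08 / 320.4205 ≈ -0.319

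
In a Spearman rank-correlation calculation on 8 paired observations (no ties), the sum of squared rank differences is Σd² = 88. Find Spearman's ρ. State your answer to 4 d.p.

ρ = 1 − 6Σd² / [n(n²−1)] = 1 − 6×88 / (8×63)
  = 1 − 528/504 = 1 − 1.04762 ≈ -0.0476

-0.0476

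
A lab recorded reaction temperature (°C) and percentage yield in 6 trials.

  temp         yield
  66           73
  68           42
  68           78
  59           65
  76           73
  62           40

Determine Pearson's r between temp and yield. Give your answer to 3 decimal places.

0.347

n = 6, Σx = 399, Σy = 371, Σx² = 26705, Σy² = 24331, Σxy = 24841
nΣxy − ΣxΣy = 149046 − 148029 = 1017
nΣx² − (Σx)² = 160230 − 159201 = 1029; nΣy² − (Σy)² = 145986 − 137641 = 8345
r = 1017 / √(1029 × 8345) = 1017 / 2930.3592 ≈ 0.347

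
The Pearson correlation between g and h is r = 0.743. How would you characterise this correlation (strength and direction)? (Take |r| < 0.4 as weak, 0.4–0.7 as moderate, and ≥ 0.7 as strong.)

strong positive

r = 0.743 > 0 so the relationship is positive.
|r| = 0.743, which falls in the strong range.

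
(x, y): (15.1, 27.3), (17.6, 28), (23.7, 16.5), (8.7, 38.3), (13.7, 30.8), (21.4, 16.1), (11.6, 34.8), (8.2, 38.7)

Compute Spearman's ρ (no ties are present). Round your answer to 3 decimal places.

-0.952

Rank x: 5, 6, 8, 2, 4, 7, 3, 1
Rank y: 3, 4, 2, 7, 5, 1, 6, 8
d = rank(x) − rank(y): 2, 2, 6, -5, -1, 6, -3, -7; Σd² = 164
ρ = 1 − 6Σd² / [n(n²−1)] = 1 − 6×164 / (8×63) = 1 − 984/504 ≈ -0.952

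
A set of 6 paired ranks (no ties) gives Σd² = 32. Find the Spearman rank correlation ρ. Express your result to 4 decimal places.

ρ = 1 − 6Σd² / [n(n²−1)] = 1 − 6×32 / (6×35)
  = 1 − 192/210 = 1 − 0.91429 ≈ 0.0857

0.0857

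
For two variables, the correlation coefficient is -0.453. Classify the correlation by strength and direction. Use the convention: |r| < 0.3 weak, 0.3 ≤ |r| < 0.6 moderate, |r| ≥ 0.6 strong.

moderate negative

r = -0.453 < 0 so the relationship is negative.
|r| = 0.453, which falls in the moderate range.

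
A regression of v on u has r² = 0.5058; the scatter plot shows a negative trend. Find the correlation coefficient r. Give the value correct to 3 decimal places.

|r| = √0.5058 = 0.711
The association is negative, so r = −0.711.

-0.711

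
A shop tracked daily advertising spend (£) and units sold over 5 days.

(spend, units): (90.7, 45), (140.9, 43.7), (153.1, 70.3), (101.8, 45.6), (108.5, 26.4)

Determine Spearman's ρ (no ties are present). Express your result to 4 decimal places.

0.2000

Rank spend: 1, 4, 5, 2, 3
Rank units: 3, 2, 5, 4, 1
d = rank(spend) − rank(units): -2, 2, 0, -2, 2; Σd² = 16
ρ = 1 − 6Σd² / [n(n²−1)] = 1 − 6×16 / (5×24) = 1 − 96/120 ≈ 0.2000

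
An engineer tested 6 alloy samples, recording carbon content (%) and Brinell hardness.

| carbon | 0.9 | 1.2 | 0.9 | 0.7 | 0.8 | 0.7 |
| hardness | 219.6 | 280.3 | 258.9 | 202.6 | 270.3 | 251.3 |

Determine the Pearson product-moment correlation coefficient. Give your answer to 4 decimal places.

n = 6, Σx = 5.2, Σy = 1483, Σx² = 4.68, Σy² = 371082, Σxy = 1300.98
nΣxy − ΣxΣy = 7805.88 − 7711.6 = 94.28
nΣx² − (Σx)² = 28.08 − 27.04 = 1.04; nΣy² − (Σy)² = 2226492 − 2199289 = 27203
r = 94.28 / √(1.04 × 27203) = 94.28 / 168.1996 ≈ 0.5605

0.5605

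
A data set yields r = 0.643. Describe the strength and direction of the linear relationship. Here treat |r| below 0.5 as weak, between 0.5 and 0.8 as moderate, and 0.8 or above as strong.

r = 0.643 > 0 so the relationship is positive.
|r| = 0.643, which falls in the moderate range.

moderate positive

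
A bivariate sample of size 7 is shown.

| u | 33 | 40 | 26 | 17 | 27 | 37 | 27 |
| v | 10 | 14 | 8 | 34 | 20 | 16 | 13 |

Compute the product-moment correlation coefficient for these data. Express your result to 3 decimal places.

-0.600

n = 7, Σu = 207, Σv = 115, Σu² = 6481, Σv² = 2341, Σuv = 3159
nΣuv − ΣuΣv = 22113 − 23805 = -1692
nΣu² − (Σu)² = 45367 − 42849 = 2518; nΣv² − (Σv)² = 16387 − 13225 = 3162
r = -1692 / √(2518 × 3162) = -1692 / 2821.6867 ≈ -0.600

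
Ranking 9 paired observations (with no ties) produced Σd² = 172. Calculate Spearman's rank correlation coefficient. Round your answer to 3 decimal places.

-0.433

ρ = 1 − 6Σd² / [n(n²−1)] = 1 − 6×172 / (9×80)
  = 1 − 1032/720 = 1 − 1.4333 ≈ -0.433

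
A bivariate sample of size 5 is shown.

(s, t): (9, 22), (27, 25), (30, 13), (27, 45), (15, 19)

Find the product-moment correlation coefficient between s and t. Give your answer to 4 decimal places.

n = 5, Σs = 108, Σt = 124, Σs² = 2664, Σt² = 3664, Σst = 2763
nΣst − ΣsΣt = 13815 − 13392 = 423
nΣs² − (Σs)² = 13320 − 11664 = 1656; nΣt² − (Σt)² = 18320 − 15376 = 2944
r = 423 / √(1656 × 2944) = 423 / 2208.0000 ≈ 0.1916

0.1916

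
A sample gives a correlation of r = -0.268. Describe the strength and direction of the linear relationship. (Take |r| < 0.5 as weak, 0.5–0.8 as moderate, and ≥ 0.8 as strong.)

weak negative

r = -0.268 < 0 so the relationship is negative.
|r| = 0.268, which falls in the weak range.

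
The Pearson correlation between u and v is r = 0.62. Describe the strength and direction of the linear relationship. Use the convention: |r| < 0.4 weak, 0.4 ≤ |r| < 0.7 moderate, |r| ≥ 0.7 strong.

r = 0.62 > 0 so the relationship is positive.
|r| = 0.62, which falls in the moderate range.

moderate positive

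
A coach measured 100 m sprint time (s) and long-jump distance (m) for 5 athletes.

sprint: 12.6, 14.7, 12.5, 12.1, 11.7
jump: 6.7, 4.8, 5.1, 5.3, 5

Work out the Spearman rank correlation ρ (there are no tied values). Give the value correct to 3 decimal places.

Rank sprint: 4, 5, 3, 2, 1
Rank jump: 5, 1, 3, 4, 2
d = rank(sprint) − rank(jump): -1, 4, 0, -2, -1; Σd² = 22
ρ = 1 − 6Σd² / [n(n²−1)] = 1 − 6×22 / (5×24) = 1 − 132/120 ≈ -0.100

-0.100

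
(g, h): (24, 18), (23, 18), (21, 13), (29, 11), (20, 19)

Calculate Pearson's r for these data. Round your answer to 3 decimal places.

n = 5, Σg = 117, Σh = 79, Σg² = 2787, Σh² = 1299, Σgh = 1818
nΣgh − ΣgΣh = 9090 − 9243 = -153
nΣg² − (Σg)² = 13935 − 13689 = 246; nΣh² − (Σh)² = 6495 − 6241 = 254
r = -153 / √(246 × 254) = -153 / 249.9680 ≈ -0.612

-0.612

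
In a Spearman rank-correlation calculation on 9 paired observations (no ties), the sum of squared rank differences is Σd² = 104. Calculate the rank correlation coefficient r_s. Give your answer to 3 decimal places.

ρ = 1 − 6Σd² / [n(n²−1)] = 1 − 6×104 / (9×80)
  = 1 − 624/720 = 1 − 0.8667 ≈ 0.133

0.133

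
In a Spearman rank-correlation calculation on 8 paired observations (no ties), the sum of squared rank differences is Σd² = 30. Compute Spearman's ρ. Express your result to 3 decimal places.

ρ = 1 − 6Σd² / [n(n²−1)] = 1 − 6×30 / (8×63)
  = 1 − 180/504 = 1 − 0.3571 ≈ 0.643

0.643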